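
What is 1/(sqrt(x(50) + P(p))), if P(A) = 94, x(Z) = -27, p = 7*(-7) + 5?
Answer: sqrt(67)/67 ≈ 0.12217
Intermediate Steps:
p = -44 (p = -49 + 5 = -44)
1/(sqrt(x(50) + P(p))) = 1/(sqrt(-27 + 94)) = 1/(sqrt(67)) = sqrt(67)/67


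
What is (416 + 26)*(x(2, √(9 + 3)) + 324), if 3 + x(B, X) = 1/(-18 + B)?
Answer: 1134835/8 ≈ 1.4185e+5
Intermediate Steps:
x(B, X) = -3 + 1/(-18 + B)
(416 + 26)*(x(2, √(9 + 3)) + 324) = (416 + 26)*((55 - 3*2)/(-18 + 2) + 324) = 442*((55 - 6)/(-16) + 324) = 442*(-1/16*49 + 324) = 442*(-49/16 + 324) = 442*(5135/16) = 1134835/8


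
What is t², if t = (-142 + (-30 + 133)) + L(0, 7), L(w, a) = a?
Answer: 1024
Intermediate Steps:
t = -32 (t = (-142 + (-30 + 133)) + 7 = (-142 + 103) + 7 = -39 + 7 = -32)
t² = (-32)² = 1024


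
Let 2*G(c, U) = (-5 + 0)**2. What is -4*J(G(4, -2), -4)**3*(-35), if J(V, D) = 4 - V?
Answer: -171955/2 ≈ -85978.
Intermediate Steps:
G(c, U) = 25/2 (G(c, U) = (-5 + 0)**2/2 = (1/2)*(-5)**2 = (1/2)*25 = 25/2)
-4*J(G(4, -2), -4)**3*(-35) = -4*(4 - 1*25/2)**3*(-35) = -4*(4 - 25/2)**3*(-35) = -4*(-17/2)**3*(-35) = -4*(-4913/8)*(-35) = (4913/2)*(-35) = -171955/2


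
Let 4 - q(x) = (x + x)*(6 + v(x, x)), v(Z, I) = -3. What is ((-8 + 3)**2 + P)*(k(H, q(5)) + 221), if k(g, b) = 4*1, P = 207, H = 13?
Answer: 52200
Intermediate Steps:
q(x) = 4 - 6*x (q(x) = 4 - (x + x)*(6 - 3) = 4 - 2*x*3 = 4 - 6*x)
k(g, b) = 4
((-8 + 3)**2 + P)*(k(H, q(5)) + 221) = ((-8 + 3)**2 + 207)*(4 + 221) = ((-5)**2 + 207)*225 = (25 + 207)*225 = 232*225 = 52200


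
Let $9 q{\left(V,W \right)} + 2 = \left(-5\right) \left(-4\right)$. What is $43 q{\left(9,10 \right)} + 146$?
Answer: $232$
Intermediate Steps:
$q{\left(V,W \right)} = 2$ ($q{\left(V,W \right)} = - \frac{2}{9} + \frac{\left(-5\right) \left(-4\right)}{9} = - \frac{2}{9} + \frac{1}{9} \cdot 20 = - \frac{2}{9} + \frac{20}{9} = 2$)
$43 q{\left(9,10 \right)} + 146 = 43 \cdot 2 + 146 = 86 + 146 = 232$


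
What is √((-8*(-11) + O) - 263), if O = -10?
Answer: I*√185 ≈ 13.601*I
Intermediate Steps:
√((-8*(-11) + O) - 263) = √((-8*(-11) - 10) - 263) = √((88 - 10) - 263) = √(78 - 263) = √(-185) = I*√185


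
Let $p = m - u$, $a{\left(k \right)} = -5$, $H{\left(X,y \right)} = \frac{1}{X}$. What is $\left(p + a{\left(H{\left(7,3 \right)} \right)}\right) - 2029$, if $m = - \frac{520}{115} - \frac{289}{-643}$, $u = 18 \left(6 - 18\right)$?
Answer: $- \frac{26946627}{14789} \approx -1822.1$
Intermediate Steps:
$u = -216$ ($u = 18 \left(-12\right) = -216$)
$m = - \frac{60225}{14789}$ ($m = \left(-520\right) \frac{1}{115} - - \frac{289}{643} = - \frac{104}{23} + \frac{289}{643} = - \frac{60225}{14789} \approx -4.0723$)
$p = \frac{3134199}{14789}$ ($p = - \frac{60225}{14789} - -216 = - \frac{60225}{14789} + 216 = \frac{3134199}{14789} \approx 211.93$)
$\left(p + a{\left(H{\left(7,3 \right)} \right)}\right) - 2029 = \left(\frac{3134199}{14789} - 5\right) - 2029 = \frac{3060254}{14789} - 2029 = - \frac{26946627}{14789}$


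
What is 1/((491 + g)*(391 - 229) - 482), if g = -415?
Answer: 1/11830 ≈ 8.4531e-5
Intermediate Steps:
1/((491 + g)*(391 - 229) - 482) = 1/((491 - 415)*(391 - 229) - 482) = 1/(76*162 - 482) = 1/(12312 - 482) = 1/11830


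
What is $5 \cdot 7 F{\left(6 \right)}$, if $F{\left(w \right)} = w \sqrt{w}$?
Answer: $210 \sqrt{6} \approx 514.39$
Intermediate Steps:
$F{\left(w \right)} = w^{\frac{3}{2}}$
$5 \cdot 7 F{\left(6 \right)} = 5 \cdot 7 \cdot 6^{\frac{3}{2}} = 35 \cdot 6 \sqrt{6} = 210 \sqrt{6}$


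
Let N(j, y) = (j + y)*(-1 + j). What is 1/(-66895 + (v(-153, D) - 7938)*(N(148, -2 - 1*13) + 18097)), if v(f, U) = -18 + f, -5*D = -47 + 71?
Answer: -1/305354527 ≈ -3.2749e-9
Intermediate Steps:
D = -24/5 (D = -(-47 + 71)/5 = -⅕*24 = -24/5 ≈ -4.8000)
N(j, y) = (-1 + j)*(j + y)
1/(-66895 + (v(-153, D) - 7938)*(N(148, -2 - 1*13) + 18097)) = 1/(-66895 + ((-18 - 153) - 7938)*((148² - 1*148 - (-2 - 1*13) + 148*(-2 - 1*13)) + 18097)) = 1/(-66895 + (-171 - 7938)*((21904 - 148 - (-2 - 13) + 148*(-2 - 13)) + 18097)) = 1/(-66895 - 8109*((21904 - 148 - 1*(-15) + 148*(-15)) + 18097)) = 1/(-66895 - 8109*((21904 - 148 + 15 - 2220) + 18097)) = 1/(-66895 - 8109*(19551 + 18097)) = 1/(-66895 - 8109*37648) = 1/(-66895 - 305287632) = 1/(-305354527) = -1/305354527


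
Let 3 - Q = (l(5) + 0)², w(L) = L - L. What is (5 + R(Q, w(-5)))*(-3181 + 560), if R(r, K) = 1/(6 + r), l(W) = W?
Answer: -207059/16 ≈ -12941.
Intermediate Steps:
w(L) = 0
Q = -22 (Q = 3 - (5 + 0)² = 3 - 1*5² = 3 - 1*25 = 3 - 25 = -22)
(5 + R(Q, w(-5)))*(-3181 + 560) = (5 + 1/(6 - 22))*(-3181 + 560) = (5 + 1/(-16))*(-2621) = (5 - 1/16)*(-2621) = (79/16)*(-2621) = -207059/16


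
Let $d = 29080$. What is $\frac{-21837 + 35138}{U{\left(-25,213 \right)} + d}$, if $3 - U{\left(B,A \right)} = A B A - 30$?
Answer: $\frac{13301}{1163338} \approx 0.011433$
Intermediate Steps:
$U{\left(B,A \right)} = 33 - B A^{2}$ ($U{\left(B,A \right)} = 3 - \left(A B A - 30\right) = 3 - \left(B A^{2} - 30\right) = 3 - \left(-30 + B A^{2}\right) = 33 - B A^{2}$)
$\frac{-21837 + 35138}{U{\left(-25,213 \right)} + d} = \frac{-21837 + 35138}{\left(33 - - 25 \cdot 213^{2}\right) + 29080} = \frac{13301}{\left(33 - \left(-25\right) 45369\right) + 29080} = \frac{13301}{\left(33 + 1134225\right) + 29080} = \frac{13301}{1134258 + 29080} = \frac{13301}{1163338}$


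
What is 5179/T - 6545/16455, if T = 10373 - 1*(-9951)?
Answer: -9560027/66886284 ≈ -0.14293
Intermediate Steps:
T = 20324 (T = 10373 + 9951 = 20324)
5179/T - 6545/16455 = 5179/20324 - 6545/16455 = 5179*(1/20324) - 6545*1/16455 = 5179/20324 - 1309/3291 = -9560027/66886284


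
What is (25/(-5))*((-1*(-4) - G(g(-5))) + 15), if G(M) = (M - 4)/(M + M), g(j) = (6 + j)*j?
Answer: -181/2 ≈ -90.500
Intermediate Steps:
g(j) = j*(6 + j)
G(M) = (-4 + M)/(2*M) (G(M) = (-4 + M)/((2*M)) = (-4 + M)*(1/(2*M)) = (-4 + M)/(2*M))
(25/(-5))*((-1*(-4) - G(g(-5))) + 15) = (25/(-5))*((-1*(-4) - (-4 - 5*(6 - 5))/(2*((-5*(6 - 5))))) + 15) = (25*(-1/5))*((4 - (-4 - 5*1)/(2*((-5*1)))) + 15) = -5*((4 - (-4 - 5)/(2*(-5))) + 15) = -5*((4 - (-1)*(-9)/(2*5)) + 15) = -5*((4 - 1*9/10) + 15) = -5*((4 - 9/10) + 15) = -5*(31/10 + 15) = -5*181/10 = -181/2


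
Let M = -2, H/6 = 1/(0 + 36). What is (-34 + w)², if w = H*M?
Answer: 10609/9 ≈ 1178.8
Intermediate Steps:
H = ⅙ (H = 6/(0 + 36) = 6/36 = 6*(1/36) = ⅙ ≈ 0.16667)
w = -⅓ (w = (⅙)*(-2) = -⅓ ≈ -0.33333)
(-34 + w)² = (-34 - ⅓)² = (-103/3)² = 10609/9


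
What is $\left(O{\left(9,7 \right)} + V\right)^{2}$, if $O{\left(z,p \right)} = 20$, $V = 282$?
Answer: $91204$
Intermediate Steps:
$\left(O{\left(9,7 \right)} + V\right)^{2} = \left(20 + 282\right)^{2} = 302^{2} = 91204$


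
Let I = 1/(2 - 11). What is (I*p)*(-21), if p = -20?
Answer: -140/3 ≈ -46.667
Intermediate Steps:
I = -⅑ (I = 1/(-9) = -⅑ ≈ -0.11111)
(I*p)*(-21) = -⅑*(-20)*(-21) = (20/9)*(-21) = -140/3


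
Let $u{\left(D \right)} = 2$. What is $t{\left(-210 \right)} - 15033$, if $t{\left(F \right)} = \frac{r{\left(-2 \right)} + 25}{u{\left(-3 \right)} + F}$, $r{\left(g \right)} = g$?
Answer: $- \frac{3126887}{208} \approx -15033.0$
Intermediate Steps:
$t{\left(F \right)} = \frac{23}{2 + F}$ ($t{\left(F \right)} = \frac{-2 + 25}{2 + F} = \frac{23}{2 + F}$)
$t{\left(-210 \right)} - 15033 = \frac{23}{2 - 210} - 15033 = \frac{23}{-208} - 15033 = 23 \left(- \frac{1}{208}\right) - 15033 = - \frac{23}{208} - 15033 = - \frac{3126887}{208}$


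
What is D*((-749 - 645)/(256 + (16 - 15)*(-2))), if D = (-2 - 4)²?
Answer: -25092/127 ≈ -197.57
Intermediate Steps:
D = 36 (D = (-6)² = 36)
D*((-749 - 645)/(256 + (16 - 15)*(-2))) = 36*((-749 - 645)/(256 + (16 - 15)*(-2))) = 36*(-1394/(256 + 1*(-2))) = 36*(-1394/(256 - 2)) = 36*(-1394/254) = 36*(-1394*1/254) = 36*(-697/127) = -25092/127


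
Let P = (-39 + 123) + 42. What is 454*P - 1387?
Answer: 55817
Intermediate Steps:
P = 126 (P = 84 + 42 = 126)
454*P - 1387 = 454*126 - 1387 = 57204 - 1387 = 55817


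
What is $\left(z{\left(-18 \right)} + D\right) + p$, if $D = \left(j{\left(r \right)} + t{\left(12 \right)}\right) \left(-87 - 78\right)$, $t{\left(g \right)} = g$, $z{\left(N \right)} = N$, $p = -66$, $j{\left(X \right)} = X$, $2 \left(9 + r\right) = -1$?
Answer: $- \frac{993}{2} \approx -496.5$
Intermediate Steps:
$r = - \frac{19}{2}$ ($r = -9 + \frac{1}{2} \left(-1\right) = -9 - \frac{1}{2} = - \frac{19}{2} \approx -9.5$)
$D = - \frac{825}{2}$ ($D = \left(- \frac{19}{2} + 12\right) \left(-87 - 78\right) = \frac{5}{2} \left(-165\right) = - \frac{825}{2} \approx -412.5$)
$\left(z{\left(-18 \right)} + D\right) + p = \left(-18 - \frac{825}{2}\right) - 66 = - \frac{861}{2} - 66 = - \frac{993}{2}$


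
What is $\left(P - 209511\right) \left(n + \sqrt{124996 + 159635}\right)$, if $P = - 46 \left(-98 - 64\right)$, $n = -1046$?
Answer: $211353714 - 202059 \sqrt{284631} \approx 1.0355 \cdot 10^{8}$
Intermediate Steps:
$P = 7452$ ($P = \left(-46\right) \left(-162\right) = 7452$)
$\left(P - 209511\right) \left(n + \sqrt{124996 + 159635}\right) = \left(7452 - 209511\right) \left(-1046 + \sqrt{124996 + 159635}\right) = - 202059 \left(-1046 + \sqrt{284631}\right) = 211353714 - 202059 \sqrt{284631}$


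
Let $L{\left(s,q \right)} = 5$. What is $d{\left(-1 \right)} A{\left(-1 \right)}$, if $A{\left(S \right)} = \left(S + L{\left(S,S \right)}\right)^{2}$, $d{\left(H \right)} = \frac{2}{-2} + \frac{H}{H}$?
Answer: $0$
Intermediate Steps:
$d{\left(H \right)} = 0$ ($d{\left(H \right)} = 2 \left(- \frac{1}{2}\right) + 1 = -1 + 1 = 0$)
$A{\left(S \right)} = \left(5 + S\right)^{2}$ ($A{\left(S \right)} = \left(S + 5\right)^{2} = \left(5 + S\right)^{2}$)
$d{\left(-1 \right)} A{\left(-1 \right)} = 0 \left(5 - 1\right)^{2} = 0 \cdot 4^{2} = 0 \cdot 16 = 0$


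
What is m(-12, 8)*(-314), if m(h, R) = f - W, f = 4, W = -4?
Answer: -2512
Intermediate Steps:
m(h, R) = 8 (m(h, R) = 4 - 1*(-4) = 4 + 4 = 8)
m(-12, 8)*(-314) = 8*(-314) = -2512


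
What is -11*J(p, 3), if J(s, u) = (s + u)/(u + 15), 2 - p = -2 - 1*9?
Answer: -88/9 ≈ -9.7778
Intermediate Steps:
p = 13 (p = 2 - (-2 - 1*9) = 2 - (-2 - 9) = 2 - 1*(-11) = 2 + 11 = 13)
J(s, u) = (s + u)/(15 + u)
-11*J(p, 3) = -11*(13 + 3)/(15 + 3) = -11*16/18 = -11*8/9 = -88/9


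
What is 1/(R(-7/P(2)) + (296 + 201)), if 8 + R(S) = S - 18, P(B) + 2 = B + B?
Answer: 2/935 ≈ 0.0021390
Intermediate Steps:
P(B) = -2 + 2*B (P(B) = -2 + (B + B) = -2 + 2*B)
R(S) = -26 + S (R(S) = -8 + (S - 18) = -8 + (-18 + S) = -26 + S)
1/(R(-7/P(2)) + (296 + 201)) = 1/((-26 - 7/(-2 + 2*2)) + (296 + 201)) = 1/((-26 - 7/(-2 + 4)) + 497) = 1/((-26 - 7/2) + 497) = 1/(-59/2 + 497) = 1/(935/2) = 2/935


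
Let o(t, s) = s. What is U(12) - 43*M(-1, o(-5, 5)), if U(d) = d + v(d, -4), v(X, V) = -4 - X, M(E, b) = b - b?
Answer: -4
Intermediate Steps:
M(E, b) = 0
U(d) = -4 (U(d) = d + (-4 - d) = -4)
U(12) - 43*M(-1, o(-5, 5)) = -4 - 43*0 = -4 + 0 = -4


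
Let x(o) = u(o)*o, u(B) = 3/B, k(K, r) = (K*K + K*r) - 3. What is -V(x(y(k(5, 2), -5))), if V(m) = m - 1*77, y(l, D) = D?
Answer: 74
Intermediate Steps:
k(K, r) = -3 + K**2 + K*r (k(K, r) = (K**2 + K*r) - 3 = -3 + K**2 + K*r)
x(o) = 3 (x(o) = (3/o)*o = 3)
V(m) = -77 + m (V(m) = m - 77 = -77 + m)
-V(x(y(k(5, 2), -5))) = -(-77 + 3) = -1*(-74) = 74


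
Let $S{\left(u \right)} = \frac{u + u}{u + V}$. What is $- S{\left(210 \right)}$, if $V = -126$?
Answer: $-5$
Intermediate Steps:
$S{\left(u \right)} = \frac{2 u}{-126 + u}$ ($S{\left(u \right)} = \frac{u + u}{u - 126} = \frac{2 u}{-126 + u}$)
$- S{\left(210 \right)} = - \frac{2 \cdot 210}{-126 + 210} = - \frac{2 \cdot 210}{84} = \left(-1\right) 5 = -5$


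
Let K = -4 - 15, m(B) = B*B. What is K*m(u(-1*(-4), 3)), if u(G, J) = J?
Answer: -171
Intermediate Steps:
m(B) = B²
K = -19
K*m(u(-1*(-4), 3)) = -19*3² = -19*9 = -171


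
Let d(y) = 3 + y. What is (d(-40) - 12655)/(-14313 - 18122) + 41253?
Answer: 1338053747/32435 ≈ 41253.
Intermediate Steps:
(d(-40) - 12655)/(-14313 - 18122) + 41253 = ((3 - 40) - 12655)/(-14313 - 18122) + 41253 = (-37 - 12655)/(-32435) + 41253 = -12692*(-1/32435) + 41253 = 12692/32435 + 41253 = 1338053747/32435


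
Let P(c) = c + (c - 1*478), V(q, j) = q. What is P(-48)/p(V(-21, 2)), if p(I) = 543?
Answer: -574/543 ≈ -1.0571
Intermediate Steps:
P(c) = -478 + 2*c (P(c) = c + (c - 478) = c + (-478 + c) = -478 + 2*c)
P(-48)/p(V(-21, 2)) = (-478 + 2*(-48))/543 = (-478 - 96)*(1/543) = -574*1/543 = -574/543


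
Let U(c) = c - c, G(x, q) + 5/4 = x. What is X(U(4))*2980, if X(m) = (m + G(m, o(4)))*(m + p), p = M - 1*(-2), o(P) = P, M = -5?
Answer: 11175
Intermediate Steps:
G(x, q) = -5/4 + x
U(c) = 0
p = -3 (p = -5 - 1*(-2) = -5 + 2 = -3)
X(m) = (-3 + m)*(-5/4 + 2*m) (X(m) = (m + (-5/4 + m))*(m - 3) = (-5/4 + 2*m)*(-3 + m) = (-3 + m)*(-5/4 + 2*m))
X(U(4))*2980 = (15/4 + 2*0² - 29/4*0)*2980 = (15/4 + 2*0 + 0)*2980 = (15/4 + 0 + 0)*2980 = (15/4)*2980 = 11175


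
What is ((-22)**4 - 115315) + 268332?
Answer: 387273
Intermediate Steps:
((-22)**4 - 115315) + 268332 = (234256 - 115315) + 268332 = 118941 + 268332 = 387273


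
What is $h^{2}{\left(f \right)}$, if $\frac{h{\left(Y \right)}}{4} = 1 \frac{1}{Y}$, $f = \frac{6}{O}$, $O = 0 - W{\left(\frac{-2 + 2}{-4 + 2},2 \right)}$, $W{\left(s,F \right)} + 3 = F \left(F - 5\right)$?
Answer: $36$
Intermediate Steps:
$W{\left(s,F \right)} = -3 + F \left(-5 + F\right)$ ($W{\left(s,F \right)} = -3 + F \left(F - 5\right) = -3 + F \left(-5 + F\right)$)
$O = 9$ ($O = 0 - \left(-3 + 2^{2} - 10\right) = 0 - \left(-3 + 4 - 10\right) = 0 - -9 = 0 + 9 = 9$)
$f = \frac{2}{3}$ ($f = \frac{6}{9} = 6 \cdot \frac{1}{9} = \frac{2}{3} \approx 0.66667$)
$h{\left(Y \right)} = \frac{4}{Y}$ ($h{\left(Y \right)} = 4 \cdot 1 \frac{1}{Y} = \frac{4}{Y}$)
$h^{2}{\left(f \right)} = \left(\frac{4}{\frac{2}{3}}\right)^{2} = \left(4 \cdot \frac{3}{2}\right)^{2} = 6^{2} = 36$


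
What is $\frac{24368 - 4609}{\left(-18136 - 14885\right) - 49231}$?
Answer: $- \frac{19759}{82252} \approx -0.24023$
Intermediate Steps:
$\frac{24368 - 4609}{\left(-18136 - 14885\right) - 49231} = \frac{19759}{\left(-18136 - 14885\right) - 49231} = \frac{19759}{-33021 - 49231} = \frac{19759}{-82252} = 19759 \left(- \frac{1}{82252}\right) = - \frac{19759}{82252}$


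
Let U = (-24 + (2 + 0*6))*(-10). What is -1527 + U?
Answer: -1307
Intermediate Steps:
U = 220 (U = (-24 + (2 + 0))*(-10) = (-24 + 2)*(-10) = -22*(-10) = 220)
-1527 + U = -1527 + 220 = -1307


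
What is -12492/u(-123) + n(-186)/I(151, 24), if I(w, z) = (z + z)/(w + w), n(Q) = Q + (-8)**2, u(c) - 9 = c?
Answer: -150025/228 ≈ -658.00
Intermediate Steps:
u(c) = 9 + c
n(Q) = 64 + Q (n(Q) = Q + 64 = 64 + Q)
I(w, z) = z/w (I(w, z) = (2*z)/((2*w)) = (2*z)*(1/(2*w)) = z/w)
-12492/u(-123) + n(-186)/I(151, 24) = -12492/(9 - 123) + (64 - 186)/((24/151)) = -12492/(-114) - 122/(24*(1/151)) = -12492*(-1/114) - 122/24/151 = 2082/19 - 122*151/24 = 2082/19 - 9211/12 = -150025/228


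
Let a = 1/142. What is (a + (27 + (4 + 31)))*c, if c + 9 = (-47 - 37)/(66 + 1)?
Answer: -6049035/9514 ≈ -635.80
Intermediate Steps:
a = 1/142 ≈ 0.0070423
c = -687/67 (c = -9 + (-47 - 37)/(66 + 1) = -9 - 84/67 = -687/67 ≈ -10.254)
(a + (27 + (4 + 31)))*c = (1/142 + (27 + (4 + 31)))*(-687/67) = (1/142 + (27 + 35))*(-687/67) = (1/142 + 62)*(-687/67) = (8805/142)*(-687/67) = -6049035/9514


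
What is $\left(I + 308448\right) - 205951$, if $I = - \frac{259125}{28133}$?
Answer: $\frac{2883288976}{28133} \approx 1.0249 \cdot 10^{5}$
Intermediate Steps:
$I = - \frac{259125}{28133}$ ($I = \left(-259125\right) \frac{1}{28133} = - \frac{259125}{28133} \approx -9.2107$)
$\left(I + 308448\right) - 205951 = \left(- \frac{259125}{28133} + 308448\right) - 205951 = \frac{8677308459}{28133} - 205951 = \frac{2883288976}{28133}$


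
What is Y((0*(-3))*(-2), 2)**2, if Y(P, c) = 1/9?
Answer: 1/81 ≈ 0.012346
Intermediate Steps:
Y(P, c) = 1/9
Y((0*(-3))*(-2), 2)**2 = (1/9)**2 = 1/81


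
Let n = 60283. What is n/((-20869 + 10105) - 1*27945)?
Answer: -2621/1683 ≈ -1.5573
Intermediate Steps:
n/((-20869 + 10105) - 1*27945) = 60283/((-20869 + 10105) - 1*27945) = 60283/(-10764 - 27945) = 60283/(-38709) = 60283*(-1/38709) = -2621/1683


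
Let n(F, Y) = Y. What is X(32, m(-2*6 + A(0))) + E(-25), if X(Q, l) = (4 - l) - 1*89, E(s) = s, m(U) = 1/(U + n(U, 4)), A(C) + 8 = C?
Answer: -1759/16 ≈ -109.94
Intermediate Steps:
A(C) = -8 + C
m(U) = 1/(4 + U) (m(U) = 1/(U + 4) = 1/(4 + U))
X(Q, l) = -85 - l (X(Q, l) = (4 - l) - 89 = -85 - l)
X(32, m(-2*6 + A(0))) + E(-25) = (-85 - 1/(4 + (-2*6 + (-8 + 0)))) - 25 = (-85 - 1/(4 + (-12 - 8))) - 25 = (-85 - 1/(4 - 20)) - 25 = (-85 - 1/(-16)) - 25 = (-85 - 1*(-1/16)) - 25 = (-85 + 1/16) - 25 = -1359/16 - 25 = -1759/16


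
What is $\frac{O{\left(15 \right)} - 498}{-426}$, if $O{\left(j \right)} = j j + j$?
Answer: $\frac{43}{71} \approx 0.60563$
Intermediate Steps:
$O{\left(j \right)} = j + j^{2}$ ($O{\left(j \right)} = j^{2} + j = j + j^{2}$)
$\frac{O{\left(15 \right)} - 498}{-426} = \frac{15 \left(1 + 15\right) - 498}{-426} = \left(15 \cdot 16 - 498\right) \left(- \frac{1}{426}\right) = \left(240 - 498\right) \left(- \frac{1}{426}\right) = \left(-258\right) \left(- \frac{1}{426}\right) = \frac{43}{71}$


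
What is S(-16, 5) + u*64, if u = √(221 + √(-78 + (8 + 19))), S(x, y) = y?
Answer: 5 + 64*√(221 + I*√51) ≈ 956.55 + 15.37*I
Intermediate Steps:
u = √(221 + I*√51) (u = √(221 + √(-78 + 27)) = √(221 + √(-51)) = √(221 + I*√51) ≈ 14.868 + 0.2402*I)
S(-16, 5) + u*64 = 5 + √(221 + I*√51)*64 = 5 + 64*√(221 + I*√51)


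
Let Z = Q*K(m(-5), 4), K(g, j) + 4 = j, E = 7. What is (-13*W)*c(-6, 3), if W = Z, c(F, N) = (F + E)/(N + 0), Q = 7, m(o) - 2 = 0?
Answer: 0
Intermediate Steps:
m(o) = 2 (m(o) = 2 + 0 = 2)
K(g, j) = -4 + j
c(F, N) = (7 + F)/N (c(F, N) = (F + 7)/(N + 0) = (7 + F)/N)
Z = 0 (Z = 7*(-4 + 4) = 7*0 = 0)
W = 0
(-13*W)*c(-6, 3) = (-13*0)*((7 - 6)/3) = 0*((1/3)*1) = 0*(1/3) = 0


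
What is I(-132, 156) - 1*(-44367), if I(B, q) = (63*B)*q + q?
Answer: -1252773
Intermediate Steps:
I(B, q) = q + 63*B*q (I(B, q) = 63*B*q + q = q + 63*B*q)
I(-132, 156) - 1*(-44367) = 156*(1 + 63*(-132)) - 1*(-44367) = 156*(1 - 8316) + 44367 = 156*(-8315) + 44367 = -1297140 + 44367 = -1252773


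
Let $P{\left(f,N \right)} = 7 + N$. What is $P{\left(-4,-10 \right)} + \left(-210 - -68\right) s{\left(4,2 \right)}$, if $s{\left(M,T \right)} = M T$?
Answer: $-1139$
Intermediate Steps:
$P{\left(-4,-10 \right)} + \left(-210 - -68\right) s{\left(4,2 \right)} = \left(7 - 10\right) + \left(-210 - -68\right) 4 \cdot 2 = -3 + \left(-210 + 68\right) 8 = -3 - 1136 = -1139$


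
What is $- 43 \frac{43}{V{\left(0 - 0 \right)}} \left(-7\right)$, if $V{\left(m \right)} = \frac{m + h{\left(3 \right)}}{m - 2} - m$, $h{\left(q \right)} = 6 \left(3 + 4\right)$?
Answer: $- \frac{1849}{3} \approx -616.33$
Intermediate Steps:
$h{\left(q \right)} = 42$ ($h{\left(q \right)} = 6 \cdot 7 = 42$)
$V{\left(m \right)} = - m + \frac{42 + m}{-2 + m}$ ($V{\left(m \right)} = \frac{m + 42}{m - 2} - m = \frac{42 + m}{-2 + m} - m = - m + \frac{42 + m}{-2 + m}$)
$- 43 \frac{43}{V{\left(0 - 0 \right)}} \left(-7\right) = - 43 \frac{43}{\frac{1}{-2 + \left(0 - 0\right)} \left(42 - \left(0 - 0\right)^{2} + 3 \left(0 - 0\right)\right)} \left(-7\right) = - 43 \frac{43}{\frac{1}{-2 + \left(0 + 0\right)} \left(42 - \left(0 + 0\right)^{2} + 3 \left(0 + 0\right)\right)} \left(-7\right) = - 43 \frac{43}{\frac{1}{-2 + 0} \left(42 - 0^{2} + 3 \cdot 0\right)} \left(-7\right) = - 43 \frac{43}{\frac{1}{-2} \left(42 - 0 + 0\right)} \left(-7\right) = - 43 \frac{43}{\left(- \frac{1}{2}\right) \left(42 + 0 + 0\right)} \left(-7\right) = - 43 \frac{43}{\left(- \frac{1}{2}\right) 42} \left(-7\right) = - 43 \frac{43}{-21} \left(-7\right) = - 43 \cdot 43 \left(- \frac{1}{21}\right) \left(-7\right) = \left(-43\right) \left(- \frac{43}{21}\right) \left(-7\right) = \frac{1849}{21} \left(-7\right) = - \frac{1849}{3}$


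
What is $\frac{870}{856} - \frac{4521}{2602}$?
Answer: $- \frac{401559}{556828} \approx -0.72115$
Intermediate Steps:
$\frac{870}{856} - \frac{4521}{2602} = 870 \cdot \frac{1}{856} - \frac{4521}{2602} = \frac{435}{428} - \frac{4521}{2602} = - \frac{401559}{556828}$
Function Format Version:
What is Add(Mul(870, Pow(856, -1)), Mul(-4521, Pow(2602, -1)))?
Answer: Rational(-401559, 556828) ≈ -0.72115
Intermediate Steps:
Add(Mul(870, Pow(856, -1)), Mul(-4521, Pow(2602, -1))) = Add(Mul(870, Rational(1, 856)), Mul(-4521, Rational(1, 2602))) = Add(Rational(435, 428), Rational(-4521, 2602)) = Rational(-401559, 556828)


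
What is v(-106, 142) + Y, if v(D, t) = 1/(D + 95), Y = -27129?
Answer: -298420/11 ≈ -27129.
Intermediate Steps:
v(D, t) = 1/(95 + D)
v(-106, 142) + Y = 1/(95 - 106) - 27129 = 1/(-11) - 27129 = -1/11 - 27129 = -298420/11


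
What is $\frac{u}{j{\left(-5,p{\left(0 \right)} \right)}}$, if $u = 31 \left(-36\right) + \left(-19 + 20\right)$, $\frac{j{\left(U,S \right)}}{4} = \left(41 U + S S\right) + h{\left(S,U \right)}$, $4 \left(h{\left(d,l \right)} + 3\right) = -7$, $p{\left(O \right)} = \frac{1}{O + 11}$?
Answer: $\frac{26983}{20303} \approx 1.329$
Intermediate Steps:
$p{\left(O \right)} = \frac{1}{11 + O}$
$h{\left(d,l \right)} = - \frac{19}{4}$ ($h{\left(d,l \right)} = -3 + \frac{1}{4} \left(-7\right) = -3 - \frac{7}{4} = - \frac{19}{4}$)
$j{\left(U,S \right)} = -19 + 4 S^{2} + 164 U$ ($j{\left(U,S \right)} = 4 \left(\left(41 U + S S\right) - \frac{19}{4}\right) = 4 \left(\left(41 U + S^{2}\right) - \frac{19}{4}\right) = 4 \left(\left(S^{2} + 41 U\right) - \frac{19}{4}\right) = 4 \left(- \frac{19}{4} + S^{2} + 41 U\right) = -19 + 4 S^{2} + 164 U$)
$u = -1115$ ($u = -1116 + 1 = -1115$)
$\frac{u}{j{\left(-5,p{\left(0 \right)} \right)}} = - \frac{1115}{-19 + 4 \left(\frac{1}{11 + 0}\right)^{2} + 164 \left(-5\right)} = - \frac{1115}{-19 + 4 \left(\frac{1}{11}\right)^{2} - 820} = - \frac{1115}{-19 + \frac{4}{121} - 820} = - \frac{1115}{- \frac{101515}{121}} = \left(-1115\right) \left(- \frac{121}{101515}\right) = \frac{26983}{20303}$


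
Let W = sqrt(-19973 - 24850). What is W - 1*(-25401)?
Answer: 25401 + I*sqrt(44823) ≈ 25401.0 + 211.71*I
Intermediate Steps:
W = I*sqrt(44823) (W = sqrt(-44823) = I*sqrt(44823) ≈ 211.71*I)
W - 1*(-25401) = I*sqrt(44823) - 1*(-25401) = I*sqrt(44823) + 25401 = 25401 + I*sqrt(44823)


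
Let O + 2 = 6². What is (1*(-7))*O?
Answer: -238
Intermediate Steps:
O = 34 (O = -2 + 6² = -2 + 36 = 34)
(1*(-7))*O = (1*(-7))*34 = -7*34 = -238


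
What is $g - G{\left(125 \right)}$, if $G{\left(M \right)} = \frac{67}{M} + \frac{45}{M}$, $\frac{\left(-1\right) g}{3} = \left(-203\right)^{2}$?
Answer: $- \frac{15453487}{125} \approx -1.2363 \cdot 10^{5}$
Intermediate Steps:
$g = -123627$ ($g = - 3 \left(-203\right)^{2} = \left(-3\right) 41209 = -123627$)
$G{\left(M \right)} = \frac{112}{M}$
$g - G{\left(125 \right)} = -123627 - \frac{112}{125} = - \frac{15453487}{125}$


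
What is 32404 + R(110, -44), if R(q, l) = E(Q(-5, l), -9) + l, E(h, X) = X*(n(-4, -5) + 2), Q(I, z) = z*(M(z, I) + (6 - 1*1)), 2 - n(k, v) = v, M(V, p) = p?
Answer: 32279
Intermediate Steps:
n(k, v) = 2 - v
Q(I, z) = z*(5 + I) (Q(I, z) = z*(I + (6 - 1*1)) = z*(I + (6 - 1)) = z*(I + 5) = z*(5 + I))
E(h, X) = 9*X (E(h, X) = X*((2 - 1*(-5)) + 2) = X*((2 + 5) + 2) = X*(7 + 2) = X*9 = 9*X)
R(q, l) = -81 + l (R(q, l) = 9*(-9) + l = -81 + l)
32404 + R(110, -44) = 32404 + (-81 - 44) = 32404 - 125 = 32279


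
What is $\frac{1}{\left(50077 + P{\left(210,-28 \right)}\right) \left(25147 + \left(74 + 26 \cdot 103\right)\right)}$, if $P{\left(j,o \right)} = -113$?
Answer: $\frac{1}{1393945636} \approx 7.1739 \cdot 10^{-10}$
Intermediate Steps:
$\frac{1}{\left(50077 + P{\left(210,-28 \right)}\right) \left(25147 + \left(74 + 26 \cdot 103\right)\right)} = \frac{1}{\left(50077 - 113\right) \left(25147 + \left(74 + 26 \cdot 103\right)\right)} = \frac{1}{49964 \left(25147 + \left(74 + 2678\right)\right)} = \frac{1}{49964 \left(25147 + 2752\right)} = \frac{1}{49964 \cdot 27899} = \frac{1}{1393945636}$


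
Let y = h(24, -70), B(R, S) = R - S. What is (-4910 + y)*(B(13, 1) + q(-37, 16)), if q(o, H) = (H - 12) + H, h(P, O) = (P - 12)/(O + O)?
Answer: -5499296/35 ≈ -1.5712e+5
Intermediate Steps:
h(P, O) = (-12 + P)/(2*O) (h(P, O) = (-12 + P)/((2*O)) = (-12 + P)*(1/(2*O)) = (-12 + P)/(2*O))
y = -3/35 (y = (½)*(-12 + 24)/(-70) = (½)*(-1/70)*12 = -3/35 ≈ -0.085714)
q(o, H) = -12 + 2*H (q(o, H) = (-12 + H) + H = -12 + 2*H)
(-4910 + y)*(B(13, 1) + q(-37, 16)) = (-4910 - 3/35)*((13 - 1*1) + (-12 + 2*16)) = -171853*((13 - 1) + (-12 + 32))/35 = -171853*(12 + 20)/35 = -171853/35*32 = -5499296/35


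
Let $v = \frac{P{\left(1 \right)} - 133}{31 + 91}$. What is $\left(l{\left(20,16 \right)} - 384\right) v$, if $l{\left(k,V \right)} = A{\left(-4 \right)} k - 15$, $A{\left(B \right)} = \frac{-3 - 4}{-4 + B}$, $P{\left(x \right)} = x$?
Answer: $\frac{25179}{61} \approx 412.77$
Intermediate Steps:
$A{\left(B \right)} = - \frac{7}{-4 + B}$
$l{\left(k,V \right)} = -15 + \frac{7 k}{8}$ ($l{\left(k,V \right)} = - \frac{7}{-4 - 4} k - 15 = - \frac{7}{-8} k - 15 = \left(-7\right) \left(- \frac{1}{8}\right) k - 15 = \frac{7 k}{8} - 15 = -15 + \frac{7 k}{8}$)
$v = - \frac{66}{61}$ ($v = \frac{1 - 133}{31 + 91} = - \frac{132}{122} = \left(-132\right) \frac{1}{122} = - \frac{66}{61} \approx -1.082$)
$\left(l{\left(20,16 \right)} - 384\right) v = \left(\left(-15 + \frac{7}{8} \cdot 20\right) - 384\right) \left(- \frac{66}{61}\right) = \left(\left(-15 + \frac{35}{2}\right) - 384\right) \left(- \frac{66}{61}\right) = \left(\frac{5}{2} - 384\right) \left(- \frac{66}{61}\right) = \left(- \frac{763}{2}\right) \left(- \frac{66}{61}\right) = \frac{25179}{61}$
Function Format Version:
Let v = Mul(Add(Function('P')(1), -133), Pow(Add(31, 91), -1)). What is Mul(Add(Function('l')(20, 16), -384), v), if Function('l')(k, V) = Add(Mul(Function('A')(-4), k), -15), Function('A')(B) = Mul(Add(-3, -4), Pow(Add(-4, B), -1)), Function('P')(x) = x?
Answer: Rational(25179, 61) ≈ 412.77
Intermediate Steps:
Function('A')(B) = Mul(-7, Pow(Add(-4, B), -1))
Function('l')(k, V) = Add(-15, Mul(Rational(7, 8), k)) (Function('l')(k, V) = Add(Mul(Mul(-7, Pow(Add(-4, -4), -1)), k), -15) = Add(Mul(Mul(-7, Pow(-8, -1)), k), -15) = Add(Mul(Mul(-7, Rational(-1, 8)), k), -15) = Add(Mul(Rational(7, 8), k), -15) = Add(-15, Mul(Rational(7, 8), k)))
v = Rational(-66, 61) (v = Mul(Add(1, -133), Pow(Add(31, 91), -1)) = Mul(-132, Pow(122, -1)) = Mul(-132, Rational(1, 122)) = Rational(-66, 61) ≈ -1.0820)
Mul(Add(Function('l')(20, 16), -384), v) = Mul(Add(Add(-15, Mul(Rational(7, 8), 20)), -384), Rational(-66, 61)) = Mul(Add(Add(-15, Rational(35, 2)), -384), Rational(-66, 61)) = Mul(Add(Rational(5, 2), -384), Rational(-66, 61)) = Mul(Rational(-763, 2), Rational(-66, 61)) = Rational(25179, 61)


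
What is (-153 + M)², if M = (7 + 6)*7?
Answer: 3844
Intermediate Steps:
M = 91 (M = 13*7 = 91)
(-153 + M)² = (-153 + 91)² = (-62)² = 3844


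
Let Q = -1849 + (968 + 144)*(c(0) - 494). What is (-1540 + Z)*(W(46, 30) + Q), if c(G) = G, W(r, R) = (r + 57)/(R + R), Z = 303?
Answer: 40908229529/60 ≈ 6.8180e+8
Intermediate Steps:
W(r, R) = (57 + r)/(2*R) (W(r, R) = (57 + r)/((2*R)) = (57 + r)*(1/(2*R)) = (57 + r)/(2*R))
Q = -551177 (Q = -1849 + (968 + 144)*(0 - 494) = -1849 + 1112*(-494) = -1849 - 549328 = -551177)
(-1540 + Z)*(W(46, 30) + Q) = (-1540 + 303)*((½)*(57 + 46)/30 - 551177) = -1237*((½)*(1/30)*103 - 551177) = -1237*(103/60 - 551177) = -1237*(-33070517/60) = 40908229529/60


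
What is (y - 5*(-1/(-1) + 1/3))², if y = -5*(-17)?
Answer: 55225/9 ≈ 6136.1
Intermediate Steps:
y = 85
(y - 5*(-1/(-1) + 1/3))² = (85 - 5*(-1/(-1) + 1/3))² = (85 - 5*(-1*(-1) + 1*(⅓)))² = (85 - 5*(1 + ⅓))² = (85 - 5*4/3)² = (85 - 20/3)² = (235/3)² = 55225/9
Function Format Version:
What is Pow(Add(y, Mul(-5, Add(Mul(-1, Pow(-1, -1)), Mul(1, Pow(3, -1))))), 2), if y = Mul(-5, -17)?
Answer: Rational(55225, 9) ≈ 6136.1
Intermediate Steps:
y = 85
Pow(Add(y, Mul(-5, Add(Mul(-1, Pow(-1, -1)), Mul(1, Pow(3, -1))))), 2) = Pow(Add(85, Mul(-5, Add(Mul(-1, Pow(-1, -1)), Mul(1, Pow(3, -1))))), 2) = Pow(Add(85, Mul(-5, Add(Mul(-1, -1), Mul(1, Rational(1, 3))))), 2) = Pow(Add(85, Mul(-5, Add(1, Rational(1, 3)))), 2) = Pow(Add(85, Mul(-5, Rational(4, 3))), 2) = Pow(Add(85, Rational(-20, 3)), 2) = Pow(Rational(235, 3), 2) = Rational(55225, 9)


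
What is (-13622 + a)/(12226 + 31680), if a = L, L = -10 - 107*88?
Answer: -11524/21953 ≈ -0.52494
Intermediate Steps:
L = -9426 (L = -10 - 9416 = -9426)
a = -9426
(-13622 + a)/(12226 + 31680) = (-13622 - 9426)/(12226 + 31680) = -23048/43906 = -23048*1/43906 = -11524/21953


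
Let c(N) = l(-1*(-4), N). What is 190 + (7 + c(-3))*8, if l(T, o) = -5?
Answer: 206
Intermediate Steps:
c(N) = -5
190 + (7 + c(-3))*8 = 190 + (7 - 5)*8 = 190 + 2*8 = 190 + 16 = 206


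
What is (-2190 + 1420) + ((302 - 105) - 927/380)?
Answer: -218667/380 ≈ -575.44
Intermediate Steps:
(-2190 + 1420) + ((302 - 105) - 927/380) = -770 + (197 - 927*1/380) = -770 + (197 - 927/380) = -770 + 73933/380 = -218667/380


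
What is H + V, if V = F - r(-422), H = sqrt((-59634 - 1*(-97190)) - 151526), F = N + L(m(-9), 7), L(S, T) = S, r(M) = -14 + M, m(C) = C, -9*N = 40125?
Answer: -12094/3 + I*sqrt(113970) ≈ -4031.3 + 337.59*I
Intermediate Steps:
N = -13375/3 (N = -1/9*40125 = -13375/3 ≈ -4458.3)
F = -13402/3 (F = -13375/3 - 9 = -13402/3 ≈ -4467.3)
H = I*sqrt(113970) (H = sqrt((-59634 + 97190) - 151526) = sqrt(37556 - 151526) = sqrt(-113970) = I*sqrt(113970) ≈ 337.59*I)
V = -12094/3 (V = -13402/3 - (-14 - 422) = -13402/3 - 1*(-436) = -13402/3 + 436 = -12094/3 ≈ -4031.3)
H + V = I*sqrt(113970) - 12094/3 = -12094/3 + I*sqrt(113970)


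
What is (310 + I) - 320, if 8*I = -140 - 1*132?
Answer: -44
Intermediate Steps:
I = -34 (I = (-140 - 1*132)/8 = (-140 - 132)/8 = (⅛)*(-272) = -34)
(310 + I) - 320 = (310 - 34) - 320 = 276 - 320 = -44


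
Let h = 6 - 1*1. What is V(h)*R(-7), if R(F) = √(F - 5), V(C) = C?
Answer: 10*I*√3 ≈ 17.32*I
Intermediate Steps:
h = 5 (h = 6 - 1 = 5)
R(F) = √(-5 + F)
V(h)*R(-7) = 5*√(-5 - 7) = 5*√(-12) = 5*(2*I*√3) = 10*I*√3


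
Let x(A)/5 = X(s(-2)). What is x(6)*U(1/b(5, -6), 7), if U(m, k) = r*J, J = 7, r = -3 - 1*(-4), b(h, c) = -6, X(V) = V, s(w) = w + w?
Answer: -140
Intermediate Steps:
s(w) = 2*w
r = 1 (r = -3 + 4 = 1)
x(A) = -20 (x(A) = 5*(2*(-2)) = 5*(-4) = -20)
U(m, k) = 7 (U(m, k) = 1*7 = 7)
x(6)*U(1/b(5, -6), 7) = -20*7 = -140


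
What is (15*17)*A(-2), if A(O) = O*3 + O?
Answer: -2040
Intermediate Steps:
A(O) = 4*O (A(O) = 3*O + O = 4*O)
(15*17)*A(-2) = (15*17)*(4*(-2)) = 255*(-8) = -2040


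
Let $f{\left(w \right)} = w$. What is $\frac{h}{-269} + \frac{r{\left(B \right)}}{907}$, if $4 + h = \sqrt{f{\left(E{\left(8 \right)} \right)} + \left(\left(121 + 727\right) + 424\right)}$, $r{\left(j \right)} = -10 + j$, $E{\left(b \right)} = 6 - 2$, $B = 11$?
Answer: $\frac{3897}{243983} - \frac{2 \sqrt{319}}{269} \approx -0.11682$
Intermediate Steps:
$E{\left(b \right)} = 4$ ($E{\left(b \right)} = 6 - 2 = 4$)
$h = -4 + 2 \sqrt{319}$ ($h = -4 + \sqrt{4 + \left(\left(121 + 727\right) + 424\right)} = -4 + \sqrt{4 + \left(848 + 424\right)} = -4 + \sqrt{4 + 1272} = -4 + \sqrt{1276} = -4 + 2 \sqrt{319} \approx 31.721$)
$\frac{h}{-269} + \frac{r{\left(B \right)}}{907} = \frac{-4 + 2 \sqrt{319}}{-269} + \frac{-10 + 11}{907} = \left(-4 + 2 \sqrt{319}\right) \left(- \frac{1}{269}\right) + 1 \cdot \frac{1}{907} = \left(\frac{4}{269} - \frac{2 \sqrt{319}}{269}\right) + \frac{1}{907} = \frac{3897}{243983} - \frac{2 \sqrt{319}}{269}$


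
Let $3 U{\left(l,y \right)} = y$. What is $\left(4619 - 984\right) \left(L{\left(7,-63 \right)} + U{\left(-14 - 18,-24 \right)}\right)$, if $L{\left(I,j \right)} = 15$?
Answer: $25445$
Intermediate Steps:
$U{\left(l,y \right)} = \frac{y}{3}$
$\left(4619 - 984\right) \left(L{\left(7,-63 \right)} + U{\left(-14 - 18,-24 \right)}\right) = \left(4619 - 984\right) \left(15 + \frac{1}{3} \left(-24\right)\right) = 3635 \left(15 - 8\right) = 3635 \cdot 7 = 25445$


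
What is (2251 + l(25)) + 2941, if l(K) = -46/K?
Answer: 129754/25 ≈ 5190.2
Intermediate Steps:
(2251 + l(25)) + 2941 = (2251 - 46/25) + 2941 = 56229/25 + 2941 = 129754/25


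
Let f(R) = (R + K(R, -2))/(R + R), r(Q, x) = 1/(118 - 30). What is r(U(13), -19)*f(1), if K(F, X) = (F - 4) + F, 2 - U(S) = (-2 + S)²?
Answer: -1/176 ≈ -0.0056818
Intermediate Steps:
U(S) = 2 - (-2 + S)²
r(Q, x) = 1/88
K(F, X) = -4 + 2*F (K(F, X) = (-4 + F) + F = -4 + 2*F)
f(R) = (-4 + 3*R)/(2*R) (f(R) = (R + (-4 + 2*R))/(R + R) = (-4 + 3*R)/((2*R)) = (-4 + 3*R)*(1/(2*R)) = (-4 + 3*R)/(2*R))
r(U(13), -19)*f(1) = (3/2 - 2/1)/88 = (3/2 - 2*1)/88 = (3/2 - 2)/88 = (1/88)*(-½) = -1/176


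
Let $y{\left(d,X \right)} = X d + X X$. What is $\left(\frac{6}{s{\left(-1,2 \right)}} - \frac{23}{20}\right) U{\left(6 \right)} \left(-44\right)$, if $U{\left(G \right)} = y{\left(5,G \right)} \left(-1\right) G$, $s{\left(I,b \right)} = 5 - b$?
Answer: $\frac{74052}{5} \approx 14810.0$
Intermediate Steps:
$y{\left(d,X \right)} = X^{2} + X d$ ($y{\left(d,X \right)} = X d + X^{2} = X^{2} + X d$)
$U{\left(G \right)} = - G^{2} \left(5 + G\right)$ ($U{\left(G \right)} = G \left(G + 5\right) \left(-1\right) G = G \left(5 + G\right) \left(-1\right) G = - G \left(5 + G\right) G = - G^{2} \left(5 + G\right)$)
$\left(\frac{6}{s{\left(-1,2 \right)}} - \frac{23}{20}\right) U{\left(6 \right)} \left(-44\right) = \left(\frac{6}{5 - 2} - \frac{23}{20}\right) 6^{2} \left(-5 - 6\right) \left(-44\right) = \left(\frac{6}{5 - 2} - \frac{23}{20}\right) 36 \left(-5 - 6\right) \left(-44\right) = \left(\frac{6}{3} - \frac{23}{20}\right) 36 \left(-11\right) \left(-44\right) = \left(6 \cdot \frac{1}{3} - \frac{23}{20}\right) \left(-396\right) \left(-44\right) = \left(2 - \frac{23}{20}\right) \left(-396\right) \left(-44\right) = \frac{17}{20} \left(-396\right) \left(-44\right) = \left(- \frac{1683}{5}\right) \left(-44\right) = \frac{74052}{5}$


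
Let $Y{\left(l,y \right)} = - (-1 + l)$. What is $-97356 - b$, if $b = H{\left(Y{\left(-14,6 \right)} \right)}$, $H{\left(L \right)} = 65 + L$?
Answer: $-97436$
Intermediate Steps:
$Y{\left(l,y \right)} = 1 - l$
$b = 80$ ($b = 65 + \left(1 - -14\right) = 65 + \left(1 + 14\right) = 65 + 15 = 80$)
$-97356 - b = -97356 - 80 = -97436$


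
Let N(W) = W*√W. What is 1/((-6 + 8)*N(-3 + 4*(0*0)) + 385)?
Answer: 385/148333 + 6*I*√3/148333 ≈ 0.0025955 + 7.0061e-5*I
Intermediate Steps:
N(W) = W^(3/2)
1/((-6 + 8)*N(-3 + 4*(0*0)) + 385) = 1/((-6 + 8)*(-3 + 4*(0*0))^(3/2) + 385) = 1/(2*(-3 + 4*0)^(3/2) + 385) = 1/(2*(-3 + 0)^(3/2) + 385) = 1/(2*(-3)^(3/2) + 385) = 1/(2*(-3*I*√3) + 385) = 1/(-6*I*√3 + 385) = 1/(385 - 6*I*√3)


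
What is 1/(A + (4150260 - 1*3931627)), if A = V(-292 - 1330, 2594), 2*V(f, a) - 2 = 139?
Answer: 2/437407 ≈ 4.5724e-6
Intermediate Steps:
V(f, a) = 141/2 (V(f, a) = 1 + (½)*139 = 1 + 139/2 = 141/2)
A = 141/2 ≈ 70.500
1/(A + (4150260 - 1*3931627)) = 1/(141/2 + (4150260 - 1*3931627)) = 1/(141/2 + (4150260 - 3931627)) = 1/(141/2 + 218633) = 1/(437407/2) = 2/437407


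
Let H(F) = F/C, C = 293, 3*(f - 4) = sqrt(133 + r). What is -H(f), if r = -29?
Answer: -4/293 - 2*sqrt(26)/879 ≈ -0.025254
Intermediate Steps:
f = 4 + 2*sqrt(26)/3 (f = 4 + sqrt(133 - 29)/3 = 4 + sqrt(104)/3 = 4 + (2*sqrt(26))/3 = 4 + 2*sqrt(26)/3 ≈ 7.3993)
H(F) = F/293
-H(f) = -(4 + 2*sqrt(26)/3)/293 = -(4/293 + 2*sqrt(26)/879) = -4/293 - 2*sqrt(26)/879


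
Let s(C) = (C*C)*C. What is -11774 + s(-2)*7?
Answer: -11830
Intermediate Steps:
s(C) = C³ (s(C) = C²*C = C³)
-11774 + s(-2)*7 = -11774 + (-2)³*7 = -11774 - 8*7 = -11774 - 56 = -11830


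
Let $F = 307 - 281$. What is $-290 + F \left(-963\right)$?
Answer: $-25328$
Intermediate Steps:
$F = 26$
$-290 + F \left(-963\right) = -290 + 26 \left(-963\right) = -290 - 25038 = -25328$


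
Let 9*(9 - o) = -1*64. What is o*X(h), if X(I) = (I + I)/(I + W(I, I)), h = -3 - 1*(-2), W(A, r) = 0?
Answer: 290/9 ≈ 32.222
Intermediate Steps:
o = 145/9 (o = 9 - (-1)*64/9 = 9 - ⅑*(-64) = 9 + 64/9 = 145/9 ≈ 16.111)
h = -1 (h = -3 + 2 = -1)
X(I) = 2 (X(I) = (I + I)/(I + 0) = (2*I)/I = 2)
o*X(h) = (145/9)*2 = 290/9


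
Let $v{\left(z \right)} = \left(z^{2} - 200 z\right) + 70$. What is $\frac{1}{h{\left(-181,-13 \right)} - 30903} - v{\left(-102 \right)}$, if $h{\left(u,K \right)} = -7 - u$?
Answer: $- \frac{948727147}{30729} \approx -30874.0$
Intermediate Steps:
$v{\left(z \right)} = 70 + z^{2} - 200 z$
$\frac{1}{h{\left(-181,-13 \right)} - 30903} - v{\left(-102 \right)} = \frac{1}{\left(-7 - -181\right) - 30903} - \left(70 + \left(-102\right)^{2} - -20400\right) = \frac{1}{\left(-7 + 181\right) - 30903} - \left(70 + 10404 + 20400\right) = \frac{1}{174 - 30903} - 30874 = \frac{1}{-30729} - 30874 = - \frac{1}{30729} - 30874 = - \frac{948727147}{30729}$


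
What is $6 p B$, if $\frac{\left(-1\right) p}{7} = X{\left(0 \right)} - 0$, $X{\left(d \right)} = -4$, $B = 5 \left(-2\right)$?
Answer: $-1680$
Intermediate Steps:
$B = -10$
$p = 28$ ($p = - 7 \left(-4 - 0\right) = - 7 \left(-4 + 0\right) = \left(-7\right) \left(-4\right) = 28$)
$6 p B = 6 \cdot 28 \left(-10\right) = 168 \left(-10\right) = -1680$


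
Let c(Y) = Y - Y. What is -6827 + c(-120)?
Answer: -6827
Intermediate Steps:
c(Y) = 0
-6827 + c(-120) = -6827 + 0 = -6827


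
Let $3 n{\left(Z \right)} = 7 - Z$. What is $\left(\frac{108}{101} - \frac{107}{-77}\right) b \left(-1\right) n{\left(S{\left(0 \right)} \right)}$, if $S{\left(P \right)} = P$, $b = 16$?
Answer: $- \frac{305968}{3333} \approx -91.8$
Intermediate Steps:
$n{\left(Z \right)} = \frac{7}{3} - \frac{Z}{3}$ ($n{\left(Z \right)} = \frac{7 - Z}{3} = \frac{7}{3} - \frac{Z}{3}$)
$\left(\frac{108}{101} - \frac{107}{-77}\right) b \left(-1\right) n{\left(S{\left(0 \right)} \right)} = \left(\frac{108}{101} - \frac{107}{-77}\right) 16 \left(-1\right) \left(\frac{7}{3} - 0\right) = \left(108 \cdot \frac{1}{101} - - \frac{107}{77}\right) \left(-16\right) \left(\frac{7}{3} + 0\right) = \left(\frac{108}{101} + \frac{107}{77}\right) \left(-16\right) \frac{7}{3} = \frac{19123}{7777} \left(-16\right) \frac{7}{3} = \left(- \frac{305968}{7777}\right) \frac{7}{3} = - \frac{305968}{3333}$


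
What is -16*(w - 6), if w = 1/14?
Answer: 664/7 ≈ 94.857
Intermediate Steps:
w = 1/14 ≈ 0.071429
-16*(w - 6) = -16*(1/14 - 6) = -16*(-83)/14 = -1*(-664/7) = 664/7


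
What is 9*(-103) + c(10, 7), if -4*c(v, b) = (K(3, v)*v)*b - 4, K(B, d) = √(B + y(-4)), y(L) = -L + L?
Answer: -926 - 35*√3/2 ≈ -956.31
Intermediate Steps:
y(L) = 0
K(B, d) = √B (K(B, d) = √(B + 0) = √B)
c(v, b) = 1 - b*v*√3/4 (c(v, b) = -((√3*v)*b - 4)/4 = -((v*√3)*b - 4)/4 = -(b*v*√3 - 4)/4 = -(-4 + b*v*√3)/4 = 1 - b*v*√3/4)
9*(-103) + c(10, 7) = 9*(-103) + (1 - ¼*7*10*√3) = -927 + (1 - 35*√3/2) = -926 - 35*√3/2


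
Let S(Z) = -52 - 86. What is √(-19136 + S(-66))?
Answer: I*√19274 ≈ 138.83*I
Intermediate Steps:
S(Z) = -138
√(-19136 + S(-66)) = √(-19136 - 138) = √(-19274) = I*√19274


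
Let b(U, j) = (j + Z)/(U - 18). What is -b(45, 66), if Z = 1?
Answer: -67/27 ≈ -2.4815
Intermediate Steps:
b(U, j) = (1 + j)/(-18 + U) (b(U, j) = (j + 1)/(U - 18) = (1 + j)/(-18 + U))
-b(45, 66) = -(1 + 66)/(-18 + 45) = -67/27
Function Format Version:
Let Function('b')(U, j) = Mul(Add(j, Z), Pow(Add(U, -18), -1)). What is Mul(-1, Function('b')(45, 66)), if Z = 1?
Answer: Rational(-67, 27) ≈ -2.4815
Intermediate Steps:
Function('b')(U, j) = Mul(Pow(Add(-18, U), -1), Add(1, j)) (Function('b')(U, j) = Mul(Add(j, 1), Pow(Add(U, -18), -1)) = Mul(Add(1, j), Pow(Add(-18, U), -1)) = Mul(Pow(Add(-18, U), -1), Add(1, j)))
Mul(-1, Function('b')(45, 66)) = Mul(-1, Mul(Pow(Add(-18, 45), -1), Add(1, 66))) = Mul(-1, Mul(Pow(27, -1), 67)) = Mul(-1, Mul(Rational(1, 27), 67)) = Mul(-1, Rational(67, 27)) = Rational(-67, 27)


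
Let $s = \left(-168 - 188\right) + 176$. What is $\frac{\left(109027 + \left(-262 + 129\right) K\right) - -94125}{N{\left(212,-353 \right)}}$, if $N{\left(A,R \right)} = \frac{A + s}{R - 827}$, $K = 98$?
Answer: $- \frac{28042405}{4} \approx -7.0106 \cdot 10^{6}$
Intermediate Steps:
$s = -180$ ($s = -356 + 176 = -180$)
$N{\left(A,R \right)} = \frac{-180 + A}{-827 + R}$ ($N{\left(A,R \right)} = \frac{A - 180}{R - 827} = \frac{-180 + A}{-827 + R}$)
$\frac{\left(109027 + \left(-262 + 129\right) K\right) - -94125}{N{\left(212,-353 \right)}} = \frac{\left(109027 + \left(-262 + 129\right) 98\right) - -94125}{\frac{1}{-827 - 353} \left(-180 + 212\right)} = \frac{\left(109027 - 13034\right) + 94125}{\frac{1}{-1180} \cdot 32} = \frac{\left(109027 - 13034\right) + 94125}{\left(- \frac{1}{1180}\right) 32} = \frac{95993 + 94125}{- \frac{8}{295}} = 190118 \left(- \frac{295}{8}\right) = - \frac{28042405}{4}$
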